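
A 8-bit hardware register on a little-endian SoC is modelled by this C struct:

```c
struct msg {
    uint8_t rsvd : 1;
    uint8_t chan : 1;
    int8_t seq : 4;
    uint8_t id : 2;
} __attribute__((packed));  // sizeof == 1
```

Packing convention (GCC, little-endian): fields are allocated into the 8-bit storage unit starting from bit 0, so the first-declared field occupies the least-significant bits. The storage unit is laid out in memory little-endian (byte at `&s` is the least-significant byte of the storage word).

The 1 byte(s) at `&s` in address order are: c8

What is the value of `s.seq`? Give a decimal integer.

[0]=0xc8 (little-endian) → word 0xc8
rsvd:1 @ bit 0 → (0xc8>>0)&0x1 = 0x0
chan:1 @ bit 1 → (0xc8>>1)&0x1 = 0x0
seq:4 @ bit 2 → (0xc8>>2)&0xf = 0x2  ←
id:2 @ bit 6 → (0xc8>>6)&0x3 = 0x3
seq signed 4b, MSB=0: value = 2

2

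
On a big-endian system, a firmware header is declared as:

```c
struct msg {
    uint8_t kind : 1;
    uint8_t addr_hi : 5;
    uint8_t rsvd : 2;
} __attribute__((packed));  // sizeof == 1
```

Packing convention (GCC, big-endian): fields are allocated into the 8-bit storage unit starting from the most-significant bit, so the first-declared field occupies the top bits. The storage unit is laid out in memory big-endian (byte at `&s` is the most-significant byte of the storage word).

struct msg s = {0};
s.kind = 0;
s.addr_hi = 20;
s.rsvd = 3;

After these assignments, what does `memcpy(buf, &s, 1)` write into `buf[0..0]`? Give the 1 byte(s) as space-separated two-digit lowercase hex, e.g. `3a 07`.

[7+:1] kind=0 & 0x1 = 0x0; word=0x00
[2+:5] addr_hi=20 & 0x1f = 0x14; word=0x50
[0+:2] rsvd=3 & 0x3 = 0x3; word=0x53
word = 0x53 → big-endian bytes:
  [0]=0x53

53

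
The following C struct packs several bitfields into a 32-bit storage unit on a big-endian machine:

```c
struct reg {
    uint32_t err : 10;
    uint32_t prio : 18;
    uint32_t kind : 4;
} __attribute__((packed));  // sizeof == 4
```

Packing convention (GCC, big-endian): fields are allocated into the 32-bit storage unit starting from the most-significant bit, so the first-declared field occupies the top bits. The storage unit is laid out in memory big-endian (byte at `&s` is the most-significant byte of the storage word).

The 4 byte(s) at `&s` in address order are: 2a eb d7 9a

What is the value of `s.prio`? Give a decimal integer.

[0]=0x2a [1]=0xeb [2]=0xd7 [3]=0x9a (big-endian) → word 0x2aebd79a
err:10 @ bit 22 → (0x2aebd79a>>22)&0x3ff = 0xab
prio:18 @ bit 4 → (0x2aebd79a>>4)&0x3ffff = 0x2bd79  ←
kind:4 @ bit 0 → (0x2aebd79a>>0)&0xf = 0xa

179577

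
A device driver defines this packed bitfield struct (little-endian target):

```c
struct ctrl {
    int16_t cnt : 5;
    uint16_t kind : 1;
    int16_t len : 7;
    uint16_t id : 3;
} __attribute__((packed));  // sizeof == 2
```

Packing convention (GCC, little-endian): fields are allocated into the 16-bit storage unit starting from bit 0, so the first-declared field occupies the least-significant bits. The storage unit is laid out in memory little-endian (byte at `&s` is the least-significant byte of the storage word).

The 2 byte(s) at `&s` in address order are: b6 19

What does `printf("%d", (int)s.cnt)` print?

-10

[0]=0xb6 [1]=0x19 (little-endian) → word 0x19b6
cnt:5 @ bit 0 → (0x19b6>>0)&0x1f = 0x16  ←
kind:1 @ bit 5 → (0x19b6>>5)&0x1 = 0x1
len:7 @ bit 6 → (0x19b6>>6)&0x7f = 0x66
id:3 @ bit 13 → (0x19b6>>13)&0x7 = 0x0
cnt signed 5b, MSB=1: 22 - 32 = -10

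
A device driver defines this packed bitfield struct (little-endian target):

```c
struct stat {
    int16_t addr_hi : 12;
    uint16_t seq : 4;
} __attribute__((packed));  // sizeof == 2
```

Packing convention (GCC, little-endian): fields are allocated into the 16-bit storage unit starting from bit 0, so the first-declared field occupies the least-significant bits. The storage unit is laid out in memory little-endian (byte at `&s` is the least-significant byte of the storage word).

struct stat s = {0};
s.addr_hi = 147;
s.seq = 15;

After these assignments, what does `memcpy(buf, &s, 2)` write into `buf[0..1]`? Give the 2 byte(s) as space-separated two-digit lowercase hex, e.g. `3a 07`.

93 f0

addr_hi:12 = 147 → 0x93 << 0 → word 0x0093
seq:4 = 15 → 0xf << 12 → word 0xf093
word = 0xf093 → little-endian bytes:
  [0]=0x93  [1]=0xf0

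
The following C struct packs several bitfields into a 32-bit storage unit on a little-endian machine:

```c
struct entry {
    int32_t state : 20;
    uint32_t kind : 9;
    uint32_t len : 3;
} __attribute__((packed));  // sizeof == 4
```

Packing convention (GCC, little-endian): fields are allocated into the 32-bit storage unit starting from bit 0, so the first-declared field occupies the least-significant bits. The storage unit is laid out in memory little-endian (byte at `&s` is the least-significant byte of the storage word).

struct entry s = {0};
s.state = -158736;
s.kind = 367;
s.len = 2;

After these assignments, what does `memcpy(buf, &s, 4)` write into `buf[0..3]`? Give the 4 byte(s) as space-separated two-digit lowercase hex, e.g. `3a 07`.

f0 93 fd 56

state (20b) val=-158736 bits=0xd93f0 at bit 0: 0x000d93f0
kind (9b) val=367 bits=0x16f at bit 20: 0x16fd93f0
len (3b) val=2 bits=0x2 at bit 29: 0x56fd93f0
word = 0x56fd93f0 → little-endian bytes:
  [0]=0xf0  [1]=0x93  [2]=0xfd  [3]=0x56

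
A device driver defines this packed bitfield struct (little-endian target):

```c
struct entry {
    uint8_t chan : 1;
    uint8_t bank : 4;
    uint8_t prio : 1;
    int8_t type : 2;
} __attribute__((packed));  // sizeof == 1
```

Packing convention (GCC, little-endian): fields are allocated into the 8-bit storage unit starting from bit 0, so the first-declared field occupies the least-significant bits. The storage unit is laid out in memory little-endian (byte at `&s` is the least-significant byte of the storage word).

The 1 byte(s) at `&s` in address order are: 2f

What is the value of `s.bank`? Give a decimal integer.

7

[0]=0x2f (little-endian) → word 0x2f
chan:1 @ bit 0 → (0x2f>>0)&0x1 = 0x1
bank:4 @ bit 1 → (0x2f>>1)&0xf = 0x7  ←
prio:1 @ bit 5 → (0x2f>>5)&0x1 = 0x1
type:2 @ bit 6 → (0x2f>>6)&0x3 = 0x0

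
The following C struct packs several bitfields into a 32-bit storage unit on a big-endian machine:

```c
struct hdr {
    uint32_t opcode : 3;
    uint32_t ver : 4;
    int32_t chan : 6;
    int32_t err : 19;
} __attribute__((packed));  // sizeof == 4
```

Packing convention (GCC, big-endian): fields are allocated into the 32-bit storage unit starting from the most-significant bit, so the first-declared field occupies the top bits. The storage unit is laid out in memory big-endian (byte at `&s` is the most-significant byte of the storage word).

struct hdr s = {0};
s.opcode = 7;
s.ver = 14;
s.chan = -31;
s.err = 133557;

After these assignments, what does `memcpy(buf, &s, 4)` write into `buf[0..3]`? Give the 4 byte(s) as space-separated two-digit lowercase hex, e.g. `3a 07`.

fd 0a 09 b5

[29+:3] opcode=7 & 0x7 = 0x7; word=0xe0000000
[25+:4] ver=14 & 0xf = 0xe; word=0xfc000000
[19+:6] chan=-31 & 0x3f = 0x21; word=0xfd080000
[0+:19] err=133557 & 0x7ffff = 0x209b5; word=0xfd0a09b5
word = 0xfd0a09b5 → big-endian bytes:
  [0]=0xfd  [1]=0x0a  [2]=0x09  [3]=0xb5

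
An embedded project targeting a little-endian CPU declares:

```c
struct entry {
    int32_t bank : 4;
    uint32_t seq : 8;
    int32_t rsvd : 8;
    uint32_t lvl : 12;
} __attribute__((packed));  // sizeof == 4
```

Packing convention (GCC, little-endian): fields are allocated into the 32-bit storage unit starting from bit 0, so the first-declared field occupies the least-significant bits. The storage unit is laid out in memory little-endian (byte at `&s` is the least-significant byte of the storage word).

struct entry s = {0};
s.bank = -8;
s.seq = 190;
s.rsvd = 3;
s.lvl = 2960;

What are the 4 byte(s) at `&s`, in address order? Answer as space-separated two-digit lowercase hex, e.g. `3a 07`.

e8 3b 00 b9

bank (4b) val=-8 bits=0x8 at bit 0: 0x00000008
seq (8b) val=190 bits=0xbe at bit 4: 0x00000be8
rsvd (8b) val=3 bits=0x3 at bit 12: 0x00003be8
lvl (12b) val=2960 bits=0xb90 at bit 20: 0xb9003be8
word = 0xb9003be8 → little-endian bytes:
  [0]=0xe8  [1]=0x3b  [2]=0x00  [3]=0xb9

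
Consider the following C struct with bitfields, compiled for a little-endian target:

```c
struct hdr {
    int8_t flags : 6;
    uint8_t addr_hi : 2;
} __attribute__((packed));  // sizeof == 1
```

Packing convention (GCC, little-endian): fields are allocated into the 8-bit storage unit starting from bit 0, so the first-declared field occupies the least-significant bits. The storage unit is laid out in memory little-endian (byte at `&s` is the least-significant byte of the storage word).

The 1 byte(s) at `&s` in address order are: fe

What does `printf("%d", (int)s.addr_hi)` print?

[0]=0xfe (little-endian) → word 0xfe
flags:6 @ bit 0 → (0xfe>>0)&0x3f = 0x3e
addr_hi:2 @ bit 6 → (0xfe>>6)&0x3 = 0x3  ←

3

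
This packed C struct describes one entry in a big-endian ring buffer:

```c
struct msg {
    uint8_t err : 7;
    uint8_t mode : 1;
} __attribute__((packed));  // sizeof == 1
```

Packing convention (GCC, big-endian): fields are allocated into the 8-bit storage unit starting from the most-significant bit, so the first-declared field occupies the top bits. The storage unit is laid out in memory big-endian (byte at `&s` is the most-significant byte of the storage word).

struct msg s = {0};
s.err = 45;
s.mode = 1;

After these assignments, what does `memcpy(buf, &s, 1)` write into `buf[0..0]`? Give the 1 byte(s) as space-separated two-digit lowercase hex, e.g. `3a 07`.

5b

[1+:7] err=45 & 0x7f = 0x2d; word=0x5a
[0+:1] mode=1 & 0x1 = 0x1; word=0x5b
word = 0x5b → big-endian bytes:
  [0]=0x5b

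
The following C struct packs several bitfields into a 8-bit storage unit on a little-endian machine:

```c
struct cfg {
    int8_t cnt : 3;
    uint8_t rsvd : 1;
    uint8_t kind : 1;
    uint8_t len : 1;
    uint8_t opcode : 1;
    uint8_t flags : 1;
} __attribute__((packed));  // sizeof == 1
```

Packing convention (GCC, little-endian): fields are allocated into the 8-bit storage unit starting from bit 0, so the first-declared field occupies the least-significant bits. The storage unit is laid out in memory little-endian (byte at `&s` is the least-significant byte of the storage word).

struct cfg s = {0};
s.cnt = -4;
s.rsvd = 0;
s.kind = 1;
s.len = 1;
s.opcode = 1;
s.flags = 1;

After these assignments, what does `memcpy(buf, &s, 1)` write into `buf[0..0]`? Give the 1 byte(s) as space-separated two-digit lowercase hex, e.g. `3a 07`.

f4

cnt:3 = -4 → 0x4 << 0 → word 0x04
rsvd:1 = 0 → 0x0 << 3 → word 0x04
kind:1 = 1 → 0x1 << 4 → word 0x14
len:1 = 1 → 0x1 << 5 → word 0x34
opcode:1 = 1 → 0x1 << 6 → word 0x74
flags:1 = 1 → 0x1 << 7 → word 0xf4
word = 0xf4 → little-endian bytes:
  [0]=0xf4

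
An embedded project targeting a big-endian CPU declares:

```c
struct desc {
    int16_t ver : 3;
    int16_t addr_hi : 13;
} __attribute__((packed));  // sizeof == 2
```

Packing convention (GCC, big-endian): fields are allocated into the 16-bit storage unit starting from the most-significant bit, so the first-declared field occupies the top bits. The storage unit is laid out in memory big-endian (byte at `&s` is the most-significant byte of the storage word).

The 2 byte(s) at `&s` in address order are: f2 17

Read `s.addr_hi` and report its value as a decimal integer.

-3561

[0]=0xf2 [1]=0x17 (big-endian) → word 0xf217
ver:3 @ bit 13 → (0xf217>>13)&0x7 = 0x7
addr_hi:13 @ bit 0 → (0xf217>>0)&0x1fff = 0x1217  ←
addr_hi signed 13b, MSB=1: 4631 - 8192 = -3561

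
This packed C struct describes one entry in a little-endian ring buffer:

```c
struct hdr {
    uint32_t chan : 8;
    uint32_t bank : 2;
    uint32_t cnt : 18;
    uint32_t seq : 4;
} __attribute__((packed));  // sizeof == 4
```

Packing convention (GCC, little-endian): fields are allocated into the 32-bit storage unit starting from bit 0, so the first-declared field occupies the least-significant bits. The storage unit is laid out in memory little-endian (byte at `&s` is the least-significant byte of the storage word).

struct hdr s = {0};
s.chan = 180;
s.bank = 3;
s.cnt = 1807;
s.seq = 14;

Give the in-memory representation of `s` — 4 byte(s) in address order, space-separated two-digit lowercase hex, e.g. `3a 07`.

chan:8 = 180 → 0xb4 << 0 → word 0x000000b4
bank:2 = 3 → 0x3 << 8 → word 0x000003b4
cnt:18 = 1807 → 0x70f << 10 → word 0x001c3fb4
seq:4 = 14 → 0xe << 28 → word 0xe01c3fb4
word = 0xe01c3fb4 → little-endian bytes:
  [0]=0xb4  [1]=0x3f  [2]=0x1c  [3]=0xe0

b4 3f 1c e0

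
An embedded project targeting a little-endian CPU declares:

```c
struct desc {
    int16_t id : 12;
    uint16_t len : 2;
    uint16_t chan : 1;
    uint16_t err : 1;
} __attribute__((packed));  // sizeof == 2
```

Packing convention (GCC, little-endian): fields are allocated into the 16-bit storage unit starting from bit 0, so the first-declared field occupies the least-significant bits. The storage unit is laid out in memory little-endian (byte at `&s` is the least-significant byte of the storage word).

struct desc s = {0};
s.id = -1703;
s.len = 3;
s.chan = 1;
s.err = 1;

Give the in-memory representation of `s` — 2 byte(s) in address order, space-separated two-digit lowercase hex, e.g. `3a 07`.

[0+:12] id=-1703 & 0xfff = 0x959; word=0x0959
[12+:2] len=3 & 0x3 = 0x3; word=0x3959
[14+:1] chan=1 & 0x1 = 0x1; word=0x7959
[15+:1] err=1 & 0x1 = 0x1; word=0xf959
word = 0xf959 → little-endian bytes:
  [0]=0x59  [1]=0xf9

59 f9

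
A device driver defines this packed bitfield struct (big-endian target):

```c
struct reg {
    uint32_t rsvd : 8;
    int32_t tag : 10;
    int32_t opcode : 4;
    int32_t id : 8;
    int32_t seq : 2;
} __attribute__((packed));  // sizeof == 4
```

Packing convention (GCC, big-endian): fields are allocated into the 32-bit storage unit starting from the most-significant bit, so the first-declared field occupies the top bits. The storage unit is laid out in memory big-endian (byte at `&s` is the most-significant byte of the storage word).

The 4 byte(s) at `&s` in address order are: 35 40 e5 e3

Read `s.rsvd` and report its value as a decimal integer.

[0]=0x35 [1]=0x40 [2]=0xe5 [3]=0xe3 (big-endian) → word 0x3540e5e3
rsvd [24+:8] = (word>>24) & 0xff = 53  ←
tag [14+:10] = (word>>14) & 0x3ff = 259
opcode [10+:4] = (word>>10) & 0xf = 9
id [2+:8] = (word>>2) & 0xff = 120
seq [0+:2] = (word>>0) & 0x3 = 3

53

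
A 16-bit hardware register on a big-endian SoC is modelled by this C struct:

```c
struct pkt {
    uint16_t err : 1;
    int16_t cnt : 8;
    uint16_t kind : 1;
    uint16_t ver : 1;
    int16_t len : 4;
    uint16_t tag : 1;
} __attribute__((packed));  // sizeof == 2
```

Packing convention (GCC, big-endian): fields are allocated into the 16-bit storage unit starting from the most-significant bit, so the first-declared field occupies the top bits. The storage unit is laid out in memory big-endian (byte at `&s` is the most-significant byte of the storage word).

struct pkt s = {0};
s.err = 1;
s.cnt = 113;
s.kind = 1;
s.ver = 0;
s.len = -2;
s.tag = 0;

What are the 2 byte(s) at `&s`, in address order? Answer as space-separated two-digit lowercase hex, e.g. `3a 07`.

b8 dc

[15+:1] err=1 & 0x1 = 0x1; word=0x8000
[7+:8] cnt=113 & 0xff = 0x71; word=0xb880
[6+:1] kind=1 & 0x1 = 0x1; word=0xb8c0
[5+:1] ver=0 & 0x1 = 0x0; word=0xb8c0
[1+:4] len=-2 & 0xf = 0xe; word=0xb8dc
[0+:1] tag=0 & 0x1 = 0x0; word=0xb8dc
word = 0xb8dc → big-endian bytes:
  [0]=0xb8  [1]=0xdc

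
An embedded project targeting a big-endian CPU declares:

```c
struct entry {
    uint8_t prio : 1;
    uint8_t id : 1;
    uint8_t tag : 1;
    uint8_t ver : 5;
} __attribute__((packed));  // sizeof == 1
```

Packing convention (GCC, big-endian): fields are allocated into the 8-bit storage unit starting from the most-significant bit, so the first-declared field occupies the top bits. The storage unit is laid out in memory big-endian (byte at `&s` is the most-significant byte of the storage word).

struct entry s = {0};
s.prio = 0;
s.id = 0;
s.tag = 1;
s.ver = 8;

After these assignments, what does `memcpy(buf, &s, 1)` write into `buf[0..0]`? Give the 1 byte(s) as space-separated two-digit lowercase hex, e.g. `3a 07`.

28

[7+:1] prio=0 & 0x1 = 0x0; word=0x00
[6+:1] id=0 & 0x1 = 0x0; word=0x00
[5+:1] tag=1 & 0x1 = 0x1; word=0x20
[0+:5] ver=8 & 0x1f = 0x8; word=0x28
word = 0x28 → big-endian bytes:
  [0]=0x28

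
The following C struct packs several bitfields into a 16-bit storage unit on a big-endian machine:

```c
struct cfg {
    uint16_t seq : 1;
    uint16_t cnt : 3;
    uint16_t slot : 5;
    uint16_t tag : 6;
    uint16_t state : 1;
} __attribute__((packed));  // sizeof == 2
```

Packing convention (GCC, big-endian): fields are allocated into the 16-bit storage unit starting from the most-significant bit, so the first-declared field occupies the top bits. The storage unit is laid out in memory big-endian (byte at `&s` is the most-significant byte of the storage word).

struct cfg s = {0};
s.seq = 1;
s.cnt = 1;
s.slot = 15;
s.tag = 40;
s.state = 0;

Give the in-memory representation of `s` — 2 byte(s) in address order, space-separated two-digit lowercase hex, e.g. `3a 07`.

97 d0

seq (1b) val=1 bits=0x1 at bit 15: 0x8000
cnt (3b) val=1 bits=0x1 at bit 12: 0x9000
slot (5b) val=15 bits=0xf at bit 7: 0x9780
tag (6b) val=40 bits=0x28 at bit 1: 0x97d0
state (1b) val=0 bits=0x0 at bit 0: 0x97d0
word = 0x97d0 → big-endian bytes:
  [0]=0x97  [1]=0xd0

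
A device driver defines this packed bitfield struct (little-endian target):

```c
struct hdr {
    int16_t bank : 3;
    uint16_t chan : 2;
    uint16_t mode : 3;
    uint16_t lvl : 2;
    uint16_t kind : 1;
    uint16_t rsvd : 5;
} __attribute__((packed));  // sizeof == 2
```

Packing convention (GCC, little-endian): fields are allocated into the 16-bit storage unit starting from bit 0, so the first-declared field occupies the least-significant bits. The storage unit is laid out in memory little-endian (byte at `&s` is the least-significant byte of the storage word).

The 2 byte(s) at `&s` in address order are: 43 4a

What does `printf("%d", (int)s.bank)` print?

[0]=0x43 [1]=0x4a (little-endian) → word 0x4a43
bank:3 @ bit 0 → (0x4a43>>0)&0x7 = 0x3  ←
chan:2 @ bit 3 → (0x4a43>>3)&0x3 = 0x0
mode:3 @ bit 5 → (0x4a43>>5)&0x7 = 0x2
lvl:2 @ bit 8 → (0x4a43>>8)&0x3 = 0x2
kind:1 @ bit 10 → (0x4a43>>10)&0x1 = 0x0
rsvd:5 @ bit 11 → (0x4a43>>11)&0x1f = 0x9
bank signed 3b, MSB=0: value = 3

3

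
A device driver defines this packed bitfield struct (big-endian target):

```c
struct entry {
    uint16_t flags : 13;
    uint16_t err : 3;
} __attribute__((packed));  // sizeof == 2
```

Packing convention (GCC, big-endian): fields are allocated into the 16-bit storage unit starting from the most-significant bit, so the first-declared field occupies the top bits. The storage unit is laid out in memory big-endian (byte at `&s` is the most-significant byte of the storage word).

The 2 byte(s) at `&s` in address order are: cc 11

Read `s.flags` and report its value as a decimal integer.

[0]=0xcc [1]=0x11 (big-endian) → word 0xcc11
flags [3+:13] = (word>>3) & 0x1fff = 6530  ←
err [0+:3] = (word>>0) & 0x7 = 1

6530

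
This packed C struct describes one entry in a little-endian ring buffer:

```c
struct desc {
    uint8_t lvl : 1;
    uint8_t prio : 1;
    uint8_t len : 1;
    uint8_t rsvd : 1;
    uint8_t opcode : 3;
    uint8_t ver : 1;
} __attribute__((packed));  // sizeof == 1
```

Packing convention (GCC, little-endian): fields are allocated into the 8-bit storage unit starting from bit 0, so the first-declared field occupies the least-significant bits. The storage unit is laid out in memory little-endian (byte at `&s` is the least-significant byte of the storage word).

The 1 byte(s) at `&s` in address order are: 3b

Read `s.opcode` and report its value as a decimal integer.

3

[0]=0x3b (little-endian) → word 0x3b
lvl:1 @ bit 0 → (0x3b>>0)&0x1 = 0x1
prio:1 @ bit 1 → (0x3b>>1)&0x1 = 0x1
len:1 @ bit 2 → (0x3b>>2)&0x1 = 0x0
rsvd:1 @ bit 3 → (0x3b>>3)&0x1 = 0x1
opcode:3 @ bit 4 → (0x3b>>4)&0x7 = 0x3  ←
ver:1 @ bit 7 → (0x3b>>7)&0x1 = 0x0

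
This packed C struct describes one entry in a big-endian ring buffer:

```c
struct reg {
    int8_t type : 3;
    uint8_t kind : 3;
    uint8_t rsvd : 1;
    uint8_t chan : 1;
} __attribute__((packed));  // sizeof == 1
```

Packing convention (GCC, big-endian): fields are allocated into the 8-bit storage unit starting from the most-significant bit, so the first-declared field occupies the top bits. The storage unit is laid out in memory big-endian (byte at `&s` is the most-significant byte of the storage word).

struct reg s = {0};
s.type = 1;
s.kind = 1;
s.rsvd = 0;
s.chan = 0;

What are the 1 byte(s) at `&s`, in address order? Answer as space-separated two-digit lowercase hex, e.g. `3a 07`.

24

type:3 = 1 → 0x1 << 5 → word 0x20
kind:3 = 1 → 0x1 << 2 → word 0x24
rsvd:1 = 0 → 0x0 << 1 → word 0x24
chan:1 = 0 → 0x0 << 0 → word 0x24
word = 0x24 → big-endian bytes:
  [0]=0x24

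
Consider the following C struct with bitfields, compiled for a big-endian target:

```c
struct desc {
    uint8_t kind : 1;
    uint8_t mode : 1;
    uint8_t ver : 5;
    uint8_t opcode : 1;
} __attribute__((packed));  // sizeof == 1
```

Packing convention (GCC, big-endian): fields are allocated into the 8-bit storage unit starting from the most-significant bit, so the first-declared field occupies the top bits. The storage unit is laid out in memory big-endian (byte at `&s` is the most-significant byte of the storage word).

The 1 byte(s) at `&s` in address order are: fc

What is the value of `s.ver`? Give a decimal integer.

[0]=0xfc (big-endian) → word 0xfc
kind:1 @ bit 7 → (0xfc>>7)&0x1 = 0x1
mode:1 @ bit 6 → (0xfc>>6)&0x1 = 0x1
ver:5 @ bit 1 → (0xfc>>1)&0x1f = 0x1e  ←
opcode:1 @ bit 0 → (0xfc>>0)&0x1 = 0x0

30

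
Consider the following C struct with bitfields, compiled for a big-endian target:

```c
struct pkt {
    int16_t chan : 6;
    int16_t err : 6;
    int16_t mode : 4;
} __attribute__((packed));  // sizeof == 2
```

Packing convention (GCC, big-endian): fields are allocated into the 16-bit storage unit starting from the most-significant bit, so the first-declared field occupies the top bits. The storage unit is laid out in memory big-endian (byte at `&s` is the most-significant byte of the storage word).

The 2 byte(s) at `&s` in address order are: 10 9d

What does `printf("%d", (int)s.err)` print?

[0]=0x10 [1]=0x9d (big-endian) → word 0x109d
chan:6 @ bit 10 → (0x109d>>10)&0x3f = 0x4
err:6 @ bit 4 → (0x109d>>4)&0x3f = 0x9  ←
mode:4 @ bit 0 → (0x109d>>0)&0xf = 0xd
err signed 6b, MSB=0: value = 9

9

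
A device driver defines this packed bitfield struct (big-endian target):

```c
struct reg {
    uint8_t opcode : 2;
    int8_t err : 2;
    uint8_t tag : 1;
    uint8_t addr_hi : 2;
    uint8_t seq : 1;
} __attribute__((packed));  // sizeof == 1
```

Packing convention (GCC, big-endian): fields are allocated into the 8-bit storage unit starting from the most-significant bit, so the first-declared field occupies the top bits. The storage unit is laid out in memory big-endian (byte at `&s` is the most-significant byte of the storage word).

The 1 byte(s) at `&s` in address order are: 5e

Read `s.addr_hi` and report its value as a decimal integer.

3

[0]=0x5e (big-endian) → word 0x5e
opcode:2 @ bit 6 → (0x5e>>6)&0x3 = 0x1
err:2 @ bit 4 → (0x5e>>4)&0x3 = 0x1
tag:1 @ bit 3 → (0x5e>>3)&0x1 = 0x1
addr_hi:2 @ bit 1 → (0x5e>>1)&0x3 = 0x3  ←
seq:1 @ bit 0 → (0x5e>>0)&0x1 = 0x0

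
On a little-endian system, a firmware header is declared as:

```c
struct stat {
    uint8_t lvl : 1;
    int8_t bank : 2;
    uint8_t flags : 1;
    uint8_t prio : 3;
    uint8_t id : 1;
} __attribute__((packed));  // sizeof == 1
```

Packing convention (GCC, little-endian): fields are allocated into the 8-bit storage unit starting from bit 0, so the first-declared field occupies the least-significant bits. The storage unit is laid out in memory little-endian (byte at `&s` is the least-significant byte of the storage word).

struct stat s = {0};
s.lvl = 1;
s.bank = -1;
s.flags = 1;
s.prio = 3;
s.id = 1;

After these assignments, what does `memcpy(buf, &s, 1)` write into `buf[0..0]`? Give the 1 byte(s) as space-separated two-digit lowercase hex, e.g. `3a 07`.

bf

lvl:1 = 1 → 0x1 << 0 → word 0x01
bank:2 = -1 → 0x3 << 1 → word 0x07
flags:1 = 1 → 0x1 << 3 → word 0x0f
prio:3 = 3 → 0x3 << 4 → word 0x3f
id:1 = 1 → 0x1 << 7 → word 0xbf
word = 0xbf → little-endian bytes:
  [0]=0xbf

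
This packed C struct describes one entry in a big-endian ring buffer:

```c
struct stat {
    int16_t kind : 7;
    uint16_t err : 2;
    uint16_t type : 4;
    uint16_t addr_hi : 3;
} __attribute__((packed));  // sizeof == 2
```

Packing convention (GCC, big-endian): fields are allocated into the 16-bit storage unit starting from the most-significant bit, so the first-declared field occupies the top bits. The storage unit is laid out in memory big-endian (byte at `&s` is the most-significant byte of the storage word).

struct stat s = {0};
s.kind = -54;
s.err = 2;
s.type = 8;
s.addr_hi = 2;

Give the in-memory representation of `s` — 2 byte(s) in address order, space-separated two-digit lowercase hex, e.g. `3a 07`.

95 42

kind:7 = -54 → 0x4a << 9 → word 0x9400
err:2 = 2 → 0x2 << 7 → word 0x9500
type:4 = 8 → 0x8 << 3 → word 0x9540
addr_hi:3 = 2 → 0x2 << 0 → word 0x9542
word = 0x9542 → big-endian bytes:
  [0]=0x95  [1]=0x42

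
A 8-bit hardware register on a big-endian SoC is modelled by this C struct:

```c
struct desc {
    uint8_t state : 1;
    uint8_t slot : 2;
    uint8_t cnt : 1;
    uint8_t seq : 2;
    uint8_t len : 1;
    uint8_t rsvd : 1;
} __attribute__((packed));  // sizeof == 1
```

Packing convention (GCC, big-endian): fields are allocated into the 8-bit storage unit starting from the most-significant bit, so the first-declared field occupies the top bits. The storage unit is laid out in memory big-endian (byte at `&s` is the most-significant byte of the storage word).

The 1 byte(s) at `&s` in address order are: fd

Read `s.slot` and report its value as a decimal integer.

3

[0]=0xfd (big-endian) → word 0xfd
state:1 @ bit 7 → (0xfd>>7)&0x1 = 0x1
slot:2 @ bit 5 → (0xfd>>5)&0x3 = 0x3  ←
cnt:1 @ bit 4 → (0xfd>>4)&0x1 = 0x1
seq:2 @ bit 2 → (0xfd>>2)&0x3 = 0x3
len:1 @ bit 1 → (0xfd>>1)&0x1 = 0x0
rsvd:1 @ bit 0 → (0xfd>>0)&0x1 = 0x1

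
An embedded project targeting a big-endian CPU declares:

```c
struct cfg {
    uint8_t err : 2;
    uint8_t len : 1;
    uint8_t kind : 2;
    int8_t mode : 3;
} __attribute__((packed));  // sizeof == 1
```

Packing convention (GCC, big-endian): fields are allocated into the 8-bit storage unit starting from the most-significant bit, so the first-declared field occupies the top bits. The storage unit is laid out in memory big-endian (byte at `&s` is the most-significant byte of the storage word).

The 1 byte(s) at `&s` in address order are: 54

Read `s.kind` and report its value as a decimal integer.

2

[0]=0x54 (big-endian) → word 0x54
err [6+:2] = (word>>6) & 0x3 = 1
len [5+:1] = (word>>5) & 0x1 = 0
kind [3+:2] = (word>>3) & 0x3 = 2  ←
mode [0+:3] = (word>>0) & 0x7 = 4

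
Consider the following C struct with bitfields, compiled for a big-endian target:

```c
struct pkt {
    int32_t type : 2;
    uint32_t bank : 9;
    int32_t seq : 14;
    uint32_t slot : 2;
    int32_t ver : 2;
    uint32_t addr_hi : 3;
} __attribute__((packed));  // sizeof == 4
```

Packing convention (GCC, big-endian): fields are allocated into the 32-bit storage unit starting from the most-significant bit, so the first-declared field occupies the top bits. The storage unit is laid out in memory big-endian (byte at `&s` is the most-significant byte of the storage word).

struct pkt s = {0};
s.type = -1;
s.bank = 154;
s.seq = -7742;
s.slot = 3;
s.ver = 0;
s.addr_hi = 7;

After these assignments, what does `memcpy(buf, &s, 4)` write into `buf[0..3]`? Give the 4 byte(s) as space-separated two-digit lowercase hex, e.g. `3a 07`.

type (2b) val=-1 bits=0x3 at bit 30: 0xc0000000
bank (9b) val=154 bits=0x9a at bit 21: 0xd3400000
seq (14b) val=-7742 bits=0x21c2 at bit 7: 0xd350e100
slot (2b) val=3 bits=0x3 at bit 5: 0xd350e160
ver (2b) val=0 bits=0x0 at bit 3: 0xd350e160
addr_hi (3b) val=7 bits=0x7 at bit 0: 0xd350e167
word = 0xd350e167 → big-endian bytes:
  [0]=0xd3  [1]=0x50  [2]=0xe1  [3]=0x67

d3 50 e1 67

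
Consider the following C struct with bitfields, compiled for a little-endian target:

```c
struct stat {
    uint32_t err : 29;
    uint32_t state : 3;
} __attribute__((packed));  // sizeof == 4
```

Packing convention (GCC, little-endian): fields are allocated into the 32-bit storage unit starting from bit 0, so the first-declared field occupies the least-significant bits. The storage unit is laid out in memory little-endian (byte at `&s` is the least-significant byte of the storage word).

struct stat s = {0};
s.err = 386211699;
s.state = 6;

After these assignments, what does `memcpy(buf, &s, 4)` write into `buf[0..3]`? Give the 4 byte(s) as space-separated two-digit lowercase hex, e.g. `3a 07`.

err (29b) val=386211699 bits=0x17051f73 at bit 0: 0x17051f73
state (3b) val=6 bits=0x6 at bit 29: 0xd7051f73
word = 0xd7051f73 → little-endian bytes:
  [0]=0x73  [1]=0x1f  [2]=0x05  [3]=0xd7

73 1f 05 d7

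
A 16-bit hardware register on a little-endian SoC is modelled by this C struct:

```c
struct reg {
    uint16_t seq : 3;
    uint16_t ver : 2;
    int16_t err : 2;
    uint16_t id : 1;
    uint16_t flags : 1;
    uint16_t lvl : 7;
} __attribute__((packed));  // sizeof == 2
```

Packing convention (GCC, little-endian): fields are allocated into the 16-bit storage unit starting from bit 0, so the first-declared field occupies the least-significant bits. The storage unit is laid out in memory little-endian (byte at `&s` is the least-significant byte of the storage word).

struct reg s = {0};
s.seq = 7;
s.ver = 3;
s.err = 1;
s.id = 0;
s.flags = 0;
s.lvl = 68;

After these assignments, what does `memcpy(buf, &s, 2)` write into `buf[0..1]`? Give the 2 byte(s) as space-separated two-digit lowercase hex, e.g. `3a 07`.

seq (3b) val=7 bits=0x7 at bit 0: 0x0007
ver (2b) val=3 bits=0x3 at bit 3: 0x001f
err (2b) val=1 bits=0x1 at bit 5: 0x003f
id (1b) val=0 bits=0x0 at bit 7: 0x003f
flags (1b) val=0 bits=0x0 at bit 8: 0x003f
lvl (7b) val=68 bits=0x44 at bit 9: 0x883f
word = 0x883f → little-endian bytes:
  [0]=0x3f  [1]=0x88

3f 88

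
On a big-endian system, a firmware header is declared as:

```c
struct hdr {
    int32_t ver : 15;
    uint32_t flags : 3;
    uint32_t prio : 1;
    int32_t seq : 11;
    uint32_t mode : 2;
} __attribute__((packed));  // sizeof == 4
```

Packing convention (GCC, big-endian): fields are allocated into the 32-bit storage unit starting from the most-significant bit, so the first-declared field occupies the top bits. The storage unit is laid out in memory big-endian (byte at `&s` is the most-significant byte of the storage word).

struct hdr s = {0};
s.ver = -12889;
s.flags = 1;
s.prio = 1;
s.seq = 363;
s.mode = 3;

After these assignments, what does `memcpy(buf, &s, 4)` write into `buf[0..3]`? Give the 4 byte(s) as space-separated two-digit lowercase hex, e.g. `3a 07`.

ver:15 = -12889 → 0x4da7 << 17 → word 0x9b4e0000
flags:3 = 1 → 0x1 << 14 → word 0x9b4e4000
prio:1 = 1 → 0x1 << 13 → word 0x9b4e6000
seq:11 = 363 → 0x16b << 2 → word 0x9b4e65ac
mode:2 = 3 → 0x3 << 0 → word 0x9b4e65af
word = 0x9b4e65af → big-endian bytes:
  [0]=0x9b  [1]=0x4e  [2]=0x65  [3]=0xaf

9b 4e 65 af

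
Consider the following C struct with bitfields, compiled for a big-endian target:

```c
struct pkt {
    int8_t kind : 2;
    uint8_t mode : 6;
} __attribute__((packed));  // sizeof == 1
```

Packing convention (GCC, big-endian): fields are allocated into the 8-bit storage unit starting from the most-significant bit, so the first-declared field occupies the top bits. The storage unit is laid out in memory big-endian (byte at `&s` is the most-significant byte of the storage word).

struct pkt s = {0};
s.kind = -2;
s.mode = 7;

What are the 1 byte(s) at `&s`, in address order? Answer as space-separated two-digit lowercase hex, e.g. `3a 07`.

87

kind (2b) val=-2 bits=0x2 at bit 6: 0x80
mode (6b) val=7 bits=0x7 at bit 0: 0x87
word = 0x87 → big-endian bytes:
  [0]=0x87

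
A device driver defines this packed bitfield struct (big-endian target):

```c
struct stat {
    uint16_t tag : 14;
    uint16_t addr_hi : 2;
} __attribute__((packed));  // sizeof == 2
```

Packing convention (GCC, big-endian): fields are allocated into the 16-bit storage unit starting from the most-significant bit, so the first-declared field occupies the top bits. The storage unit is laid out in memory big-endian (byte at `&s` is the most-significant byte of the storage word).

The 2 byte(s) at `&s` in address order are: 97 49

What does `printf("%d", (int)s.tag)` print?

9682

[0]=0x97 [1]=0x49 (big-endian) → word 0x9749
tag:14 @ bit 2 → (0x9749>>2)&0x3fff = 0x25d2  ←
addr_hi:2 @ bit 0 → (0x9749>>0)&0x3 = 0x1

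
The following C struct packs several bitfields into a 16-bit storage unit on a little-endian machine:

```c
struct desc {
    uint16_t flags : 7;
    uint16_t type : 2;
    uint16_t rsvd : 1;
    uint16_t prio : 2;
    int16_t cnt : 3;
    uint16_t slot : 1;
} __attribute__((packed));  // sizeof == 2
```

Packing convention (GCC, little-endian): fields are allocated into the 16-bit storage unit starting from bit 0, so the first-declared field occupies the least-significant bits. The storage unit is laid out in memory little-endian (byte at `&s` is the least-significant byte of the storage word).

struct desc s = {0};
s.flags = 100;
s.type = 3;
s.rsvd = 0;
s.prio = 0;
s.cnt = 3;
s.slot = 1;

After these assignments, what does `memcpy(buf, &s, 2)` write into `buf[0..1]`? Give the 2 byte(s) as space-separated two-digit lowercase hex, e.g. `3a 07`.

e4 b1

flags:7 = 100 → 0x64 << 0 → word 0x0064
type:2 = 3 → 0x3 << 7 → word 0x01e4
rsvd:1 = 0 → 0x0 << 9 → word 0x01e4
prio:2 = 0 → 0x0 << 10 → word 0x01e4
cnt:3 = 3 → 0x3 << 12 → word 0x31e4
slot:1 = 1 → 0x1 << 15 → word 0xb1e4
word = 0xb1e4 → little-endian bytes:
  [0]=0xe4  [1]=0xb1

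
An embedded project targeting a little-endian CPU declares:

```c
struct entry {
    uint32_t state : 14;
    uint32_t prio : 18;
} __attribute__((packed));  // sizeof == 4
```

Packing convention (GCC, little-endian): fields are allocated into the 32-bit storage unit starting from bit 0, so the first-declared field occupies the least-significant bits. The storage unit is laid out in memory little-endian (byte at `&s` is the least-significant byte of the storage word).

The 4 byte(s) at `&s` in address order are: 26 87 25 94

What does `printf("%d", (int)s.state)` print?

[0]=0x26 [1]=0x87 [2]=0x25 [3]=0x94 (little-endian) → word 0x94258726
state:14 @ bit 0 → (0x94258726>>0)&0x3fff = 0x726  ←
prio:18 @ bit 14 → (0x94258726>>14)&0x3ffff = 0x25096

1830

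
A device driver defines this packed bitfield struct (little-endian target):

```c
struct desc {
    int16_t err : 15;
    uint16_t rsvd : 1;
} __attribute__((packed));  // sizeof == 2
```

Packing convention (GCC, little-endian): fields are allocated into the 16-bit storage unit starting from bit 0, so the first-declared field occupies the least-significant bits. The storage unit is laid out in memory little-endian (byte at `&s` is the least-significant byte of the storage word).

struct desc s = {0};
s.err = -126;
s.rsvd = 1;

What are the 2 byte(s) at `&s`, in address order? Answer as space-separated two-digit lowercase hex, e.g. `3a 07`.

82 ff

[0+:15] err=-126 & 0x7fff = 0x7f82; word=0x7f82
[15+:1] rsvd=1 & 0x1 = 0x1; word=0xff82
word = 0xff82 → little-endian bytes:
  [0]=0x82  [1]=0xff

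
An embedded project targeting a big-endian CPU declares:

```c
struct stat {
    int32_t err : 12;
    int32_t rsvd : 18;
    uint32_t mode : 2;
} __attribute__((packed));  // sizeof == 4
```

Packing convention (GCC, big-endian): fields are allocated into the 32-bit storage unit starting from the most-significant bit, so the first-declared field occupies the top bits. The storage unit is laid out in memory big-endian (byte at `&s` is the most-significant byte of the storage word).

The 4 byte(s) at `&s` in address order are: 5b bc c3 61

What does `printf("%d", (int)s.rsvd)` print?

[0]=0x5b [1]=0xbc [2]=0xc3 [3]=0x61 (big-endian) → word 0x5bbcc361
err:12 @ bit 20 → (0x5bbcc361>>20)&0xfff = 0x5bb
rsvd:18 @ bit 2 → (0x5bbcc361>>2)&0x3ffff = 0x330d8  ←
mode:2 @ bit 0 → (0x5bbcc361>>0)&0x3 = 0x1
rsvd signed 18b, MSB=1: 209112 - 262144 = -53032

-53032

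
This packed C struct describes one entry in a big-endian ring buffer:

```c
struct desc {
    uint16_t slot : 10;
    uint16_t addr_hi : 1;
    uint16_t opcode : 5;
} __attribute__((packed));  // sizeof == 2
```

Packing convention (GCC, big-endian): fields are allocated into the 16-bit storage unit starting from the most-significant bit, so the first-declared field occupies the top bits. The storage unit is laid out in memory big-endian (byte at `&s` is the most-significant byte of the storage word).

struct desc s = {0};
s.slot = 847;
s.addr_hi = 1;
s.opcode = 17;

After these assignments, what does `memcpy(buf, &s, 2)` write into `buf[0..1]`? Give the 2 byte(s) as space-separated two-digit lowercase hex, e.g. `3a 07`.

d3 f1

slot:10 = 847 → 0x34f << 6 → word 0xd3c0
addr_hi:1 = 1 → 0x1 << 5 → word 0xd3e0
opcode:5 = 17 → 0x11 << 0 → word 0xd3f1
word = 0xd3f1 → big-endian bytes:
  [0]=0xd3  [1]=0xf1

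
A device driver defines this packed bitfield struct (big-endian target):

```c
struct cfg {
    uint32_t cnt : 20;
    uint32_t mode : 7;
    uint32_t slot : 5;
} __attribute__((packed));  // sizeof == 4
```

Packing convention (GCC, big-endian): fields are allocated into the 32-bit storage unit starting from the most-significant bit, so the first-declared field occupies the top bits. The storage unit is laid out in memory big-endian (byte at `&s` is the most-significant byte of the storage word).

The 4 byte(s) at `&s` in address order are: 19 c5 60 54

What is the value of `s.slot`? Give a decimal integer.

20

[0]=0x19 [1]=0xc5 [2]=0x60 [3]=0x54 (big-endian) → word 0x19c56054
cnt:20 @ bit 12 → (0x19c56054>>12)&0xfffff = 0x19c56
mode:7 @ bit 5 → (0x19c56054>>5)&0x7f = 0x2
slot:5 @ bit 0 → (0x19c56054>>0)&0x1f = 0x14  ←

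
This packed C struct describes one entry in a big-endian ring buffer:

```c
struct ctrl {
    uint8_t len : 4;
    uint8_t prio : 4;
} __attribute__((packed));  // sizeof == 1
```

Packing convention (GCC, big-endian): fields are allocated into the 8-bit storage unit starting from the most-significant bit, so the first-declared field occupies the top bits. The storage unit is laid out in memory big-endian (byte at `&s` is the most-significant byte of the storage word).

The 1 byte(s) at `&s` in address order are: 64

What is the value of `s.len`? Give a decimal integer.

6

[0]=0x64 (big-endian) → word 0x64
len [4+:4] = (word>>4) & 0xf = 6  ←
prio [0+:4] = (word>>0) & 0xf = 4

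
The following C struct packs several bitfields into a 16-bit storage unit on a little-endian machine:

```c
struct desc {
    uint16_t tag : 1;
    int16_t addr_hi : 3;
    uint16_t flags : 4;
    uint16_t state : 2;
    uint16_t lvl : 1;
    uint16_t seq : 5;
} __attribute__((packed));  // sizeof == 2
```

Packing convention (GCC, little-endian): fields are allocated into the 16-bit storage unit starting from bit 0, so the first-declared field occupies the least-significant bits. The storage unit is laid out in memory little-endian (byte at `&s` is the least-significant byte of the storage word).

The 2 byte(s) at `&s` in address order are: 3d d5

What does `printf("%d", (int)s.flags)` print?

3

[0]=0x3d [1]=0xd5 (little-endian) → word 0xd53d
tag:1 @ bit 0 → (0xd53d>>0)&0x1 = 0x1
addr_hi:3 @ bit 1 → (0xd53d>>1)&0x7 = 0x6
flags:4 @ bit 4 → (0xd53d>>4)&0xf = 0x3  ←
state:2 @ bit 8 → (0xd53d>>8)&0x3 = 0x1
lvl:1 @ bit 10 → (0xd53d>>10)&0x1 = 0x1
seq:5 @ bit 11 → (0xd53d>>11)&0x1f = 0x1a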